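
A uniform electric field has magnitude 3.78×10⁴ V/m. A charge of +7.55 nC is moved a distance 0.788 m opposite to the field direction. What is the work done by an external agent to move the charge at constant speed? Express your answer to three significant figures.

2.25×10⁻⁴ J

The potential change for a displacement 0.788 m opposite to the field direction is ΔV = +Ed = 2.98×10⁴ V.
W_ext = qΔV = 2.25×10⁻⁴ J.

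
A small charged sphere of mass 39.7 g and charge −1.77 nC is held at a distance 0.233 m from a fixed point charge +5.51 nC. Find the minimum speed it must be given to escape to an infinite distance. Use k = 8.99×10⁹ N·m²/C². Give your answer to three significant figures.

4.35×10⁻³ m/s

To just escape, total mechanical energy must reach zero at infinity: ½mv²_min + U = 0, so ½mv²_min = −U = |kQq|/r.
|U| = |kQq|/r = (8.99×10⁹ N·m²/C²)(5.51×10⁻⁹)(1.77×10⁻⁹)/(0.233) = 3.76×10⁻⁷ J.
v_min = √(2|U|/m) = √(2·3.76×10⁻⁷/0.0397) = 4.35×10⁻³ m/s.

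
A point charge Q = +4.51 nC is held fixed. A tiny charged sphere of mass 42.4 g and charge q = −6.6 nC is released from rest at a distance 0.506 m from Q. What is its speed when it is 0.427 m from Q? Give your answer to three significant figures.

2.15×10⁻³ m/s

Only the electrostatic force acts, so mechanical energy is conserved: ½mv² = U₁ − U₂ = kQq(1/r₁ − 1/r₂).
U₁ − U₂ = (8.99×10⁹ N·m²/C²)(4.51×10⁻⁹ C)(-6.60×10⁻⁹ C)(1/0.506 − 1/0.427) = 9.78×10⁻⁸ J.
v = √(2·9.78×10⁻⁸/0.0424) = 2.15×10⁻³ m/s.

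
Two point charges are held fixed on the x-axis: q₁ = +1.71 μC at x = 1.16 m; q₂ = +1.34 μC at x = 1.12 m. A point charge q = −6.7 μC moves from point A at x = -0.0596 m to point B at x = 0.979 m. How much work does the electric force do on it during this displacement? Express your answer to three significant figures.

The work done by the electric force is W_field = −ΔU = −q(V_B − V_A) = q(V_A − V_B).
At A: distances to the source charges are 1.22 m, 1.18 m; V_A = Σ kqᵢ/rᵢ = 2.28×10⁴ V.
At B: distances to the source charges are 0.181 m, 0.141 m; V_B = Σ kqᵢ/rᵢ = 1.70×10⁵ V.
ΔV = V_B − V_A = 1.48×10⁵ V.
W_field = −qΔV = −(-6.70×10⁻⁶ C)(1.48×10⁵ V) = 0.989 J.

0.989 J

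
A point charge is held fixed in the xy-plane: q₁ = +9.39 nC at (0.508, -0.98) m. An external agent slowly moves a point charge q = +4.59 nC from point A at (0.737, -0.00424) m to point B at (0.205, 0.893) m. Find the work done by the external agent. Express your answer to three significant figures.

-1.82×10⁻⁷ J

For quasistatic motion the external work equals the change in potential energy: W_ext = qΔV = q(V_B − V_A).
At A: distance to the source charge is 1.00 m; V_A = kq₁/r = 84.2 V.
At B: distance to the source charge is 1.90 m; V_B = kq₁/r = 44.5 V.
ΔV = V_B − V_A = -39.7 V.
W_ext = qΔV = (4.59×10⁻⁹ C)(-39.7 V) = -1.82×10⁻⁷ J.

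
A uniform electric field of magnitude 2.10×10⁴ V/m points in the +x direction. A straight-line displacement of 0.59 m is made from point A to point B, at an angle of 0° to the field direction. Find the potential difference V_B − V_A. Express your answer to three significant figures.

-1.24×10⁴ V

Only the component of displacement along E changes the potential: ΔV = −E·d·cosθ.
ΔV = −(2.10×10⁴ V/m)(0.590 m)cos0° = -1.24×10⁴ V.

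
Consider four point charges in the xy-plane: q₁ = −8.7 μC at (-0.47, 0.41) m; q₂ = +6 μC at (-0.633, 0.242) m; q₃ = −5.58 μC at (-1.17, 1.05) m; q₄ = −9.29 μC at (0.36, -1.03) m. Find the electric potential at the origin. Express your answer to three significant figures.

The total potential is the scalar sum of each charge's contribution, V = Σ kqᵢ/rᵢ.
Distances from the field point to each charge: r₁ = 0.624 m, r₂ = 0.678 m, r₃ = 1.57 m, r₄ = 1.09 m.
V = k[(-8.70×10⁻⁶)/(0.624) + (6.00×10⁻⁶)/(0.678) + (-5.58×10⁻⁶)/(1.57) + (-9.29×10⁻⁶)/(1.09)] = -1.54×10⁵ V.

-1.54×10⁵ V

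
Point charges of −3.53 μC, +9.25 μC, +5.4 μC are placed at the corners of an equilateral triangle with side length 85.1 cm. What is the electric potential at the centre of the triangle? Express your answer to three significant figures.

2.03×10⁵ V

Electric potential is a scalar, so the contributions from each charge add algebraically: V = Σ kqᵢ/rᵢ.
The distance from each vertex to the centroid is a/√3 = 0.491 m.
V = k[(-3.53×10⁻⁶)/(0.491) + (9.25×10⁻⁶)/(0.491) + (5.40×10⁻⁶)/(0.491)] = 2.03×10⁵ V.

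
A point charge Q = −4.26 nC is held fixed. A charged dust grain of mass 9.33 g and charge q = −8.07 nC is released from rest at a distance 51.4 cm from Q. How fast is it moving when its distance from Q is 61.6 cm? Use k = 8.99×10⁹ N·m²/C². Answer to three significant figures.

Only the electrostatic force acts, so mechanical energy is conserved: ½mv² = U₁ − U₂ = kQq(1/r₁ − 1/r₂).
U₁ − U₂ = (8.99×10⁹ N·m²/C²)(-4.26×10⁻⁹ C)(-8.07×10⁻⁹ C)(1/0.514 − 1/0.616) = 9.96×10⁻⁸ J.
v = √(2·9.96×10⁻⁸/9.33×10⁻³) = 4.62×10⁻³ m/s.

4.62×10⁻³ m/s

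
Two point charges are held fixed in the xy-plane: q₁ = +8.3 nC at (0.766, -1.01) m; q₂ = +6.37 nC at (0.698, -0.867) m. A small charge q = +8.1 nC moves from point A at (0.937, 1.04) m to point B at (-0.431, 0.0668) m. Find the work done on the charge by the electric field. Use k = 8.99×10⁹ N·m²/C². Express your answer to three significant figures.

-1.57×10⁻⁷ J

The work done by the electric force is W_field = −ΔU = −q(V_B − V_A) = q(V_A − V_B).
At A: distances to the source charges are 2.06 m, 1.92 m; V_A = Σ kqᵢ/rᵢ = 66.1 V.
At B: distances to the source charges are 1.61 m, 1.47 m; V_B = Σ kqᵢ/rᵢ = 85.4 V.
ΔV = V_B − V_A = 19.4 V.
W_field = −qΔV = −(8.10×10⁻⁹ C)(19.4 V) = -1.57×10⁻⁷ J.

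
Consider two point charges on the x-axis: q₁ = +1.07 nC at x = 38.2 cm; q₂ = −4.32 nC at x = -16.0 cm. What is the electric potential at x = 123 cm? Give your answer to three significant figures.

-16.6 V

Electric potential is a scalar, so the contributions from each charge add algebraically: V = Σ kqᵢ/rᵢ.
Distances from the field point to each charge: r₁ = 0.848 m, r₂ = 1.39 m.
V = k[(1.07×10⁻⁹)/(0.848) + (-4.32×10⁻⁹)/(1.39)] = -16.6 V.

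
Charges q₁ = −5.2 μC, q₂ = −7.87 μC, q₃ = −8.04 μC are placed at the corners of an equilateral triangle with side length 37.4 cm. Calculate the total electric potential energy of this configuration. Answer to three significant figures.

3.51 J

The work to assemble the configuration equals its total potential energy, U = Σ kqᵢqⱼ/rᵢⱼ over all pairs.
All three pair separations equal the side length, 0.374 m.
U = (0.984) + (1.00) + (1.52) = 3.51 J.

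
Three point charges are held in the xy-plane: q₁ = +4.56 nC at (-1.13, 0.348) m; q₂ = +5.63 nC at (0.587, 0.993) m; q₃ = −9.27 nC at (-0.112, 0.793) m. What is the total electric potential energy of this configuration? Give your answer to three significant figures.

The work to assemble the configuration equals its total potential energy, U = Σ kqᵢqⱼ/rᵢⱼ over all pairs.
Pair separations: r₁₂ = 1.83 m, r₁₃ = 1.11 m, r₂₃ = 0.727 m.
U = (1.26×10⁻⁷) + (-3.42×10⁻⁷) + (-6.45×10⁻⁷) = -8.62×10⁻⁷ J.

-8.62×10⁻⁷ J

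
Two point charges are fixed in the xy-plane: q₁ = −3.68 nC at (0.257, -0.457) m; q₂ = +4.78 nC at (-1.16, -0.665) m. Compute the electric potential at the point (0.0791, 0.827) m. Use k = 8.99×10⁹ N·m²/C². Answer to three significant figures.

The total potential is the scalar sum of each charge's contribution, V = Σ kqᵢ/rᵢ.
Distances from the field point to each charge: r₁ = 1.30 m, r₂ = 1.94 m.
V = k[(-3.68×10⁻⁹)/(1.30) + (4.78×10⁻⁹)/(1.94)] = -3.36 V.

-3.36 V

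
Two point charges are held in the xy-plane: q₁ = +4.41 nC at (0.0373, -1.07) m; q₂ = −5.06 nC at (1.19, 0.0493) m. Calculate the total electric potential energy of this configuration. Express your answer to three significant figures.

-1.25×10⁻⁷ J

The assembly work is the sum of pairwise potential energies, U = Σ_{i<j} kqᵢqⱼ/rᵢⱼ.
Pair separations: r₁₂ = 1.61 m.
U = (-1.25×10⁻⁷) = -1.25×10⁻⁷ J.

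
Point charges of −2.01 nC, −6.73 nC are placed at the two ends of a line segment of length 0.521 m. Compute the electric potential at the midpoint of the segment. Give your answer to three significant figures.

Electric potential is a scalar, so the contributions from each charge add algebraically: V = Σ kqᵢ/rᵢ.
Each charge is 0.261 m from the midpoint.
V = k[(-2.01×10⁻⁹)/(0.261) + (-6.73×10⁻⁹)/(0.261)] = -302 V.

-302 V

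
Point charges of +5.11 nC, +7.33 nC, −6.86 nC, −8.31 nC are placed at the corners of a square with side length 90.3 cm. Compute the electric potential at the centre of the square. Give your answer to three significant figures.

Electric potential is a scalar, so the contributions from each charge add algebraically: V = Σ kqᵢ/rᵢ.
The distance from each corner to the centre is a√2/2 = 0.639 m.
V = k[(5.11×10⁻⁹)/(0.639) + (7.33×10⁻⁹)/(0.639) + (-6.86×10⁻⁹)/(0.639) + (-8.31×10⁻⁹)/(0.639)] = -38.4 V.

-38.4 V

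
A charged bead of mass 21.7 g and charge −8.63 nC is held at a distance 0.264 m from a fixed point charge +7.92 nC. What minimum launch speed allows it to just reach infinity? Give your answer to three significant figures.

To just escape, total mechanical energy must reach zero at infinity: ½mv²_min + U = 0, so ½mv²_min = −U = |kQq|/r.
|U| = |kQq|/r = (8.99×10⁹ N·m²/C²)(7.92×10⁻⁹)(8.63×10⁻⁹)/(0.264) = 2.33×10⁻⁶ J.
v_min = √(2|U|/m) = √(2·2.33×10⁻⁶/0.0217) = 0.0146 m/s.

0.0146 m/s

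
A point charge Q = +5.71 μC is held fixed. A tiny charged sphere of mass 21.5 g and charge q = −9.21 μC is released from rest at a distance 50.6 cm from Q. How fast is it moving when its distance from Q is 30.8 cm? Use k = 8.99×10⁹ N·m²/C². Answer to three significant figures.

Only the electrostatic force acts, so mechanical energy is conserved: ½mv² = U₁ − U₂ = kQq(1/r₁ − 1/r₂).
U₁ − U₂ = (8.99×10⁹ N·m²/C²)(5.71×10⁻⁶ C)(-9.21×10⁻⁶ C)(1/0.506 − 1/0.308) = 0.601 J.
v = √(2·0.601/0.0215) = 7.47 m/s.

7.47 m/s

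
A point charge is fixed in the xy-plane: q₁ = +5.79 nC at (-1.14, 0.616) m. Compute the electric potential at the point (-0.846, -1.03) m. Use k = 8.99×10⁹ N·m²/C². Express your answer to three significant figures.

Electric potential is a scalar, so the contributions from each charge add algebraically: V = Σ kqᵢ/rᵢ.
Distances from the field point to each charge: r₁ = 1.67 m.
V = k[(5.79×10⁻⁹)/(1.67)] = 31.1 V.

31.1 V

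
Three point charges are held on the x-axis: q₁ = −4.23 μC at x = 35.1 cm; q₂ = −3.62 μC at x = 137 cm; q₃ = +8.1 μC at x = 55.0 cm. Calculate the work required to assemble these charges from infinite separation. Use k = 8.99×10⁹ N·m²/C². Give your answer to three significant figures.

-1.73 J

The work to assemble the configuration equals its total potential energy, U = Σ kqᵢqⱼ/rᵢⱼ over all pairs.
Pair separations: r₁₂ = 1.02 m, r₁₃ = 0.199 m, r₂₃ = 0.820 m.
U = (0.135) + (-1.55) + (-0.321) = -1.73 J.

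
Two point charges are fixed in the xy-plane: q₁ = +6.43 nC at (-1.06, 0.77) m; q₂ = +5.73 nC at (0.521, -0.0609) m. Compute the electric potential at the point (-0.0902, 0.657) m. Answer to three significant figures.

114 V

Electric potential is a scalar, so the contributions from each charge add algebraically: V = Σ kqᵢ/rᵢ.
Distances from the field point to each charge: r₁ = 0.976 m, r₂ = 0.943 m.
V = k[(6.43×10⁻⁹)/(0.976) + (5.73×10⁻⁹)/(0.943)] = 114 V.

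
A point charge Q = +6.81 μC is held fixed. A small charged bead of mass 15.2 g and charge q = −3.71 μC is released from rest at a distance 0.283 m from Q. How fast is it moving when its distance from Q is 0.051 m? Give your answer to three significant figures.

Only the electrostatic force acts, so mechanical energy is conserved: ½mv² = U₁ − U₂ = kQq(1/r₁ − 1/r₂).
U₁ − U₂ = (8.99×10⁹ N·m²/C²)(6.81×10⁻⁶ C)(-3.71×10⁻⁶ C)(1/0.283 − 1/0.0510) = 3.65 J.
v = √(2·3.65/0.0152) = 21.9 m/s.

21.9 m/s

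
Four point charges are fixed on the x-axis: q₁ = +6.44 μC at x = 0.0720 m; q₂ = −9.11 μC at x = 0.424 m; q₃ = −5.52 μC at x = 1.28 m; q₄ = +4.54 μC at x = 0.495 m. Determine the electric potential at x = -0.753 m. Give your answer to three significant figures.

8890 V

Electric potential is a scalar, so the contributions from each charge add algebraically: V = Σ kqᵢ/rᵢ.
Distances from the field point to each charge: r₁ = 0.825 m, r₂ = 1.18 m, r₃ = 2.03 m, r₄ = 1.25 m.
V = k[(6.44×10⁻⁶)/(0.825) + (-9.11×10⁻⁶)/(1.18) + (-5.52×10⁻⁶)/(2.03) + (4.54×10⁻⁶)/(1.25)] = 8890 V.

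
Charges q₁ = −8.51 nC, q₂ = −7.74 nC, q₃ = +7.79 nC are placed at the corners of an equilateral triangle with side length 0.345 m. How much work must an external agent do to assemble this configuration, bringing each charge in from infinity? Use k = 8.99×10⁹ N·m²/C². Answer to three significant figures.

-1.58×10⁻⁶ J

The work to assemble the configuration equals its total potential energy, U = Σ kqᵢqⱼ/rᵢⱼ over all pairs.
All three pair separations equal the side length, 0.345 m.
U = (1.72×10⁻⁶) + (-1.73×10⁻⁶) + (-1.57×10⁻⁶) = -1.58×10⁻⁶ J.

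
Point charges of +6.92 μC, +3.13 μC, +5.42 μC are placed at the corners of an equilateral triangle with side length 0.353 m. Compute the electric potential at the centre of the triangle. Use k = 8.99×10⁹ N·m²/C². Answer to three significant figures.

Electric potential is a scalar, so the contributions from each charge add algebraically: V = Σ kqᵢ/rᵢ.
The distance from each vertex to the centroid is a/√3 = 0.204 m.
V = k[(6.92×10⁻⁶)/(0.204) + (3.13×10⁻⁶)/(0.204) + (5.42×10⁻⁶)/(0.204)] = 6.82×10⁵ V.

6.82×10⁵ V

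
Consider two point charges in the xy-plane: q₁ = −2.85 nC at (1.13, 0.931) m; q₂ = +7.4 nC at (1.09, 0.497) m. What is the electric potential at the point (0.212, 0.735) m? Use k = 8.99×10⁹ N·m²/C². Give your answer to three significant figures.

Electric potential is a scalar, so the contributions from each charge add algebraically: V = Σ kqᵢ/rᵢ.
Distances from the field point to each charge: r₁ = 0.939 m, r₂ = 0.910 m.
V = k[(-2.85×10⁻⁹)/(0.939) + (7.40×10⁻⁹)/(0.910)] = 45.8 V.

45.8 V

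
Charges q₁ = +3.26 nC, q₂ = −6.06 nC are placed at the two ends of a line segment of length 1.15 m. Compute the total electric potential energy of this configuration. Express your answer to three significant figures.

-1.54×10⁻⁷ J

The assembly work is the sum of pairwise potential energies, U = Σ_{i<j} kqᵢqⱼ/rᵢⱼ.
The separation is r = 1.15 m.
U = (-1.54×10⁻⁷) = -1.54×10⁻⁷ J.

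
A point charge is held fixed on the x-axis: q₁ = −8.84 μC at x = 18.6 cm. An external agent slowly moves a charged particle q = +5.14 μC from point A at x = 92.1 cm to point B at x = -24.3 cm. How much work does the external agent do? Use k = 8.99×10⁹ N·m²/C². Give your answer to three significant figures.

For quasistatic motion the external work equals the change in potential energy: W_ext = qΔV = q(V_B − V_A).
At A: distance to the source charge is 0.735 m; V_A = kq₁/r = -1.08×10⁵ V.
At B: distance to the source charge is 0.429 m; V_B = kq₁/r = -1.85×10⁵ V.
ΔV = V_B − V_A = -7.71×10⁴ V.
W_ext = qΔV = (5.14×10⁻⁶ C)(-7.71×10⁴ V) = -0.396 J.

-0.396 J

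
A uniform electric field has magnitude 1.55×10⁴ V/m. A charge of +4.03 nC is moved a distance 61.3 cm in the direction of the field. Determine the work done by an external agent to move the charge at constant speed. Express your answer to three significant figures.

The potential change for a displacement 61.3 cm in the direction of the field is ΔV = −Ed = -9500 V.
W_ext = qΔV = -3.83×10⁻⁵ J.

-3.83×10⁻⁵ J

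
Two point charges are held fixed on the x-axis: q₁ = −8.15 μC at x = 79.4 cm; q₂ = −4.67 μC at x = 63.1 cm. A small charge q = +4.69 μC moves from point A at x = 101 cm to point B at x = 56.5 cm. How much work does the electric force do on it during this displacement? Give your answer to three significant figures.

The work done by the electric force is W_field = −ΔU = −q(V_B − V_A) = q(V_A − V_B).
At A: distances to the source charges are 0.216 m, 0.379 m; V_A = Σ kqᵢ/rᵢ = -4.50×10⁵ V.
At B: distances to the source charges are 0.229 m, 0.0660 m; V_B = Σ kqᵢ/rᵢ = -9.56×10⁵ V.
ΔV = V_B − V_A = -5.06×10⁵ V.
W_field = −qΔV = −(4.69×10⁻⁶ C)(-5.06×10⁵ V) = 2.37 J.

2.37 J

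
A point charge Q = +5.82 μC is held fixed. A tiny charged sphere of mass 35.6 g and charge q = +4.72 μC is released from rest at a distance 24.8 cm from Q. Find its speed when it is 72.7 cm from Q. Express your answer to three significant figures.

6.07 m/s

Only the electrostatic force acts, so mechanical energy is conserved: ½mv² = U₁ − U₂ = kQq(1/r₁ − 1/r₂).
U₁ − U₂ = (8.99×10⁹ N·m²/C²)(5.82×10⁻⁶ C)(4.72×10⁻⁶ C)(1/0.248 − 1/0.727) = 0.656 J.
v = √(2·0.656/0.0356) = 6.07 m/s.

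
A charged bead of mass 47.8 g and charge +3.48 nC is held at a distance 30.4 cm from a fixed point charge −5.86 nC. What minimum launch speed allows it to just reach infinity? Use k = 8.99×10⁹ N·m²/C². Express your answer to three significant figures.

To just escape, total mechanical energy must reach zero at infinity: ½mv²_min + U = 0, so ½mv²_min = −U = |kQq|/r.
|U| = |kQq|/r = (8.99×10⁹ N·m²/C²)(5.86×10⁻⁹)(3.48×10⁻⁹)/(0.304) = 6.03×10⁻⁷ J.
v_min = √(2|U|/m) = √(2·6.03×10⁻⁷/0.0478) = 5.02×10⁻³ m/s.

5.02×10⁻³ m/s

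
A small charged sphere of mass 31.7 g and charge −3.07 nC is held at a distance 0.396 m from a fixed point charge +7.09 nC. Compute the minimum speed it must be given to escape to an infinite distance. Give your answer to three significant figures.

5.58×10⁻³ m/s

To just escape, total mechanical energy must reach zero at infinity: ½mv²_min + U = 0, so ½mv²_min = −U = |kQq|/r.
|U| = |kQq|/r = (8.99×10⁹ N·m²/C²)(7.09×10⁻⁹)(3.07×10⁻⁹)/(0.396) = 4.94×10⁻⁷ J.
v_min = √(2|U|/m) = √(2·4.94×10⁻⁷/0.0317) = 5.58×10⁻³ m/s.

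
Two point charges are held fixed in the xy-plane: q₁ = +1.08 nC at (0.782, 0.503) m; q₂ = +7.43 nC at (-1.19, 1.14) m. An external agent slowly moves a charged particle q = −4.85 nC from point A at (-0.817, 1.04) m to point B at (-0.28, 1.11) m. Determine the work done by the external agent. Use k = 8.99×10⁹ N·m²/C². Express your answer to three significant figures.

For quasistatic motion the external work equals the change in potential energy: W_ext = qΔV = q(V_B − V_A).
At A: distances to the source charges are 1.69 m, 0.386 m; V_A = Σ kqᵢ/rᵢ = 179 V.
At B: distances to the source charges are 1.22 m, 0.910 m; V_B = Σ kqᵢ/rᵢ = 81.3 V.
ΔV = V_B − V_A = -97.4 V.
W_ext = qΔV = (-4.85×10⁻⁹ C)(-97.4 V) = 4.73×10⁻⁷ J.

4.73×10⁻⁷ J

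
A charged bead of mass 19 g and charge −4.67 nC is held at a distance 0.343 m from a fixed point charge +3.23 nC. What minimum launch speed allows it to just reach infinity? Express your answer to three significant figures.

6.45×10⁻³ m/s

To just escape, total mechanical energy must reach zero at infinity: ½mv²_min + U = 0, so ½mv²_min = −U = |kQq|/r.
|U| = |kQq|/r = (8.99×10⁹ N·m²/C²)(3.23×10⁻⁹)(4.67×10⁻⁹)/(0.343) = 3.95×10⁻⁷ J.
v_min = √(2|U|/m) = √(2·3.95×10⁻⁷/0.0190) = 6.45×10⁻³ m/s.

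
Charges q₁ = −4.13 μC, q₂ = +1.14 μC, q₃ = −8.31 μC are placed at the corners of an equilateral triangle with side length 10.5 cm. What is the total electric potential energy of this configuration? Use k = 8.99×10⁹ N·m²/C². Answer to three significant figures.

1.72 J

The work to assemble the configuration equals its total potential energy, U = Σ kqᵢqⱼ/rᵢⱼ over all pairs.
All three pair separations equal the side length, 0.105 m.
U = (-0.403) + (2.94) + (-0.811) = 1.72 J.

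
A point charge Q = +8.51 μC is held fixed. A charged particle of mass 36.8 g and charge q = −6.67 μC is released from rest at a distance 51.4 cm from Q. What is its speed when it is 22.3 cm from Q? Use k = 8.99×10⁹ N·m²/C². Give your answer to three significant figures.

Only the electrostatic force acts, so mechanical energy is conserved: ½mv² = U₁ − U₂ = kQq(1/r₁ − 1/r₂).
U₁ − U₂ = (8.99×10⁹ N·m²/C²)(8.51×10⁻⁶ C)(-6.67×10⁻⁶ C)(1/0.514 − 1/0.223) = 1.30 J.
v = √(2·1.30/0.0368) = 8.39 m/s.

8.39 m/s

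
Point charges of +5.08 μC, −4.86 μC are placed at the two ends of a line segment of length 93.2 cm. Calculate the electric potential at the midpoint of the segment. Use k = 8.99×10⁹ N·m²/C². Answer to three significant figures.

Electric potential is a scalar, so the contributions from each charge add algebraically: V = Σ kqᵢ/rᵢ.
Each charge is 0.466 m from the midpoint.
V = k[(5.08×10⁻⁶)/(0.466) + (-4.86×10⁻⁶)/(0.466)] = 4240 V.

4240 V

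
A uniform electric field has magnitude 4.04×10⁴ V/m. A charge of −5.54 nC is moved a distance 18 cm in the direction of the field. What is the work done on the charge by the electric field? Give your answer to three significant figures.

-4.03×10⁻⁵ J

The potential change for a displacement 18 cm in the direction of the field is ΔV = −Ed = -7270 V.
W_field = −qΔV = -4.03×10⁻⁵ J.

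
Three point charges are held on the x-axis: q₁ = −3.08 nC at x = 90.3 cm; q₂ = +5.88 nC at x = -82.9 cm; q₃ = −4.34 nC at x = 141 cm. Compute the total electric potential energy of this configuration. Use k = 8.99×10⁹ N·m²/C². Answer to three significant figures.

The work to assemble the configuration equals its total potential energy, U = Σ kqᵢqⱼ/rᵢⱼ over all pairs.
Pair separations: r₁₂ = 1.73 m, r₁₃ = 0.507 m, r₂₃ = 2.24 m.
U = (-9.40×10⁻⁸) + (2.37×10⁻⁷) + (-1.02×10⁻⁷) = 4.06×10⁻⁸ J.

4.06×10⁻⁸ J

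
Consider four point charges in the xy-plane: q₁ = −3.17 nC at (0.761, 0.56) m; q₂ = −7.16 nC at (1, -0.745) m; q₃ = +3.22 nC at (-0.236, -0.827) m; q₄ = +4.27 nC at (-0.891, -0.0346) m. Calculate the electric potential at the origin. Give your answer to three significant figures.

The total potential is the scalar sum of each charge's contribution, V = Σ kqᵢ/rᵢ.
Distances from the field point to each charge: r₁ = 0.945 m, r₂ = 1.25 m, r₃ = 0.860 m, r₄ = 0.892 m.
V = k[(-3.17×10⁻⁹)/(0.945) + (-7.16×10⁻⁹)/(1.25) + (3.22×10⁻⁹)/(0.860) + (4.27×10⁻⁹)/(0.892)] = -5.07 V.

-5.07 V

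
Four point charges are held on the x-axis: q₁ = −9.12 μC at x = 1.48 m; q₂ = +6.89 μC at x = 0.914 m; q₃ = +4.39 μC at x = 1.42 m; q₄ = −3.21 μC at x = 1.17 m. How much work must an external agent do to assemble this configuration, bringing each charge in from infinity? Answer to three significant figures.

-6.89 J

The assembly work is the sum of pairwise potential energies, U = Σ_{i<j} kqᵢqⱼ/rᵢⱼ.
Pair separations: r₁₂ = 0.566 m, r₁₃ = 0.0600 m, r₁₄ = 0.310 m, r₂₃ = 0.506 m, r₂₄ = 0.256 m, r₃₄ = 0.250 m.
Summing all 6 pair terms gives U = -6.89 J.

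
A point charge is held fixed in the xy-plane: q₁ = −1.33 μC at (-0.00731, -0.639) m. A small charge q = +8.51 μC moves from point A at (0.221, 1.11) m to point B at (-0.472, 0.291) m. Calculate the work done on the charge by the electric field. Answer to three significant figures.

The work done by the electric force is W_field = −ΔU = −q(V_B − V_A) = q(V_A − V_B).
At A: distance to the source charge is 1.76 m; V_A = kq₁/r = -6780 V.
At B: distance to the source charge is 1.04 m; V_B = kq₁/r = -1.15×10⁴ V.
ΔV = V_B − V_A = -4720 V.
W_field = −qΔV = −(8.51×10⁻⁶ C)(-4720 V) = 0.0402 J.

0.0402 J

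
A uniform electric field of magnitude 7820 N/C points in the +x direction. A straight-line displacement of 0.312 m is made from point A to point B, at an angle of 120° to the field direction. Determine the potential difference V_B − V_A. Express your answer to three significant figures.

1220 V

Only the component of displacement along E changes the potential: ΔV = −E·d·cosθ.
ΔV = −(7820 V/m)(0.312 m)cos120° = 1220 V.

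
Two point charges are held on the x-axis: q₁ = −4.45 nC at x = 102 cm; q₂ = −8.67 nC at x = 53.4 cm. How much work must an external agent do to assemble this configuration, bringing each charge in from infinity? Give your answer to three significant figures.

The assembly work is the sum of pairwise potential energies, U = Σ_{i<j} kqᵢqⱼ/rᵢⱼ.
Pair separations: r₁₂ = 0.486 m.
U = (7.14×10⁻⁷) = 7.14×10⁻⁷ J.

7.14×10⁻⁷ J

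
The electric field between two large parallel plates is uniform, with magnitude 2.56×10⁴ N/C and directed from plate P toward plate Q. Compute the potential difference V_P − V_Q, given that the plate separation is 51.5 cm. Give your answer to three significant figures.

1.32×10⁴ V

In a uniform field, potential decreases in the direction of E: ΔV = −E·d for a displacement d parallel to E.
Going from Q to P is a displacement of 51.5 cm opposite to the field, so V_P − V_Q = +Ed = 1.32×10⁴ V.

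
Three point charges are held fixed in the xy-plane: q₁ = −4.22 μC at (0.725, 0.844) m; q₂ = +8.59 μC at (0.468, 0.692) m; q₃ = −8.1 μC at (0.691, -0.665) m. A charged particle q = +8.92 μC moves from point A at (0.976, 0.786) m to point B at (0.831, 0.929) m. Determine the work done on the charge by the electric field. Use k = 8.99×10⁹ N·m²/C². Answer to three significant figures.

The work done by the electric force is W_field = −ΔU = −q(V_B − V_A) = q(V_A − V_B).
At A: distances to the source charges are 0.258 m, 0.517 m, 1.48 m; V_A = Σ kqᵢ/rᵢ = -4.70×10⁴ V.
At B: distances to the source charges are 0.136 m, 0.434 m, 1.60 m; V_B = Σ kqᵢ/rᵢ = -1.47×10⁵ V.
ΔV = V_B − V_A = -9.96×10⁴ V.
W_field = −qΔV = −(8.92×10⁻⁶ C)(-9.96×10⁴ V) = 0.888 J.

0.888 J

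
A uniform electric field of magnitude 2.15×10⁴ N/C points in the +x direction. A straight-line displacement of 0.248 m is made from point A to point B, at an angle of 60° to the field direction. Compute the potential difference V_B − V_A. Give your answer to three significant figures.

-2670 V

Only the component of displacement along E changes the potential: ΔV = −E·d·cosθ.
ΔV = −(2.15×10⁴ V/m)(0.248 m)cos60° = -2670 V.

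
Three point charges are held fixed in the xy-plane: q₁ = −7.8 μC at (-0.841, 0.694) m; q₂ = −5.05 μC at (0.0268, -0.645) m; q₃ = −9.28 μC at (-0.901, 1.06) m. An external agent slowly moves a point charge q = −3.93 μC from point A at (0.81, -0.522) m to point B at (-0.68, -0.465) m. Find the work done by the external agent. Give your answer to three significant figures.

For quasistatic motion the external work equals the change in potential energy: W_ext = qΔV = q(V_B − V_A).
At A: distances to the source charges are 2.05 m, 0.793 m, 2.33 m; V_A = Σ kqᵢ/rᵢ = -1.27×10⁵ V.
At B: distances to the source charges are 1.17 m, 0.729 m, 1.54 m; V_B = Σ kqᵢ/rᵢ = -1.76×10⁵ V.
ΔV = V_B − V_A = -4.90×10⁴ V.
W_ext = qΔV = (-3.93×10⁻⁶ C)(-4.90×10⁴ V) = 0.193 J.

0.193 J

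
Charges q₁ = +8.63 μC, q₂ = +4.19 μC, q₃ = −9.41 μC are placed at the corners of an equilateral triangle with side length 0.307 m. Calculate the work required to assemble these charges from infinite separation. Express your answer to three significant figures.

The work to assemble the configuration equals its total potential energy, U = Σ kqᵢqⱼ/rᵢⱼ over all pairs.
All three pair separations equal the side length, 0.307 m.
U = (1.06) + (-2.38) + (-1.15) = -2.47 J.

-2.47 J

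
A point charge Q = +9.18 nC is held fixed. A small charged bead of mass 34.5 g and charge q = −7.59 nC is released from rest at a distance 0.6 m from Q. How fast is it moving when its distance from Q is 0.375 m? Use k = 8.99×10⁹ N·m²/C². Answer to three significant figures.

Only the electrostatic force acts, so mechanical energy is conserved: ½mv² = U₁ − U₂ = kQq(1/r₁ − 1/r₂).
U₁ − U₂ = (8.99×10⁹ N·m²/C²)(9.18×10⁻⁹ C)(-7.59×10⁻⁹ C)(1/0.600 − 1/0.375) = 6.26×10⁻⁷ J.
v = √(2·6.26×10⁻⁷/0.0345) = 6.03×10⁻³ m/s.

6.03×10⁻³ m/s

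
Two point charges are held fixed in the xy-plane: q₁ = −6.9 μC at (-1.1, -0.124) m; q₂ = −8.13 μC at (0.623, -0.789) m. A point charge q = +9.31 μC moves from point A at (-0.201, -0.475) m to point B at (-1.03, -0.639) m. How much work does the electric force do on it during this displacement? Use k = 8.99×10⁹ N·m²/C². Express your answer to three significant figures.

0.151 J

The work done by the electric force is W_field = −ΔU = −q(V_B − V_A) = q(V_A − V_B).
At A: distances to the source charges are 0.965 m, 0.882 m; V_A = Σ kqᵢ/rᵢ = -1.47×10⁵ V.
At B: distances to the source charges are 0.520 m, 1.66 m; V_B = Σ kqᵢ/rᵢ = -1.63×10⁵ V.
ΔV = V_B − V_A = -1.62×10⁴ V.
W_field = −qΔV = −(9.31×10⁻⁶ C)(-1.62×10⁴ V) = 0.151 J.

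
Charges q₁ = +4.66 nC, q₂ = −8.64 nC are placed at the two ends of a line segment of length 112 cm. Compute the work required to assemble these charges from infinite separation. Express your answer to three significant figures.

The assembly work is the sum of pairwise potential energies, U = Σ_{i<j} kqᵢqⱼ/rᵢⱼ.
The separation is r = 1.12 m.
U = (-3.23×10⁻⁷) = -3.23×10⁻⁷ J.

-3.23×10⁻⁷ J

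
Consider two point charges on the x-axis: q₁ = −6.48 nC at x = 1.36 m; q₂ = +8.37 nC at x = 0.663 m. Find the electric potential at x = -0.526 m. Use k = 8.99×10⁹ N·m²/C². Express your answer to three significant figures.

Electric potential is a scalar, so the contributions from each charge add algebraically: V = Σ kqᵢ/rᵢ.
Distances from the field point to each charge: r₁ = 1.89 m, r₂ = 1.19 m.
V = k[(-6.48×10⁻⁹)/(1.89) + (8.37×10⁻⁹)/(1.19)] = 32.4 V.

32.4 V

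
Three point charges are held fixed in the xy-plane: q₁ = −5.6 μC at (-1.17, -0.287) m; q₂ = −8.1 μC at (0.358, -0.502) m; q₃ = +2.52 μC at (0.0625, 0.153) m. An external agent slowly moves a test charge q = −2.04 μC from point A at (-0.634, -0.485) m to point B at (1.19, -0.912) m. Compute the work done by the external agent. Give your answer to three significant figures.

-0.108 J

For quasistatic motion the external work equals the change in potential energy: W_ext = qΔV = q(V_B − V_A).
At A: distances to the source charges are 0.571 m, 0.992 m, 0.945 m; V_A = Σ kqᵢ/rᵢ = -1.38×10⁵ V.
At B: distances to the source charges are 2.44 m, 0.928 m, 1.55 m; V_B = Σ kqᵢ/rᵢ = -8.45×10⁴ V.
ΔV = V_B − V_A = 5.30×10⁴ V.
W_ext = qΔV = (-2.04×10⁻⁶ C)(5.30×10⁴ V) = -0.108 J.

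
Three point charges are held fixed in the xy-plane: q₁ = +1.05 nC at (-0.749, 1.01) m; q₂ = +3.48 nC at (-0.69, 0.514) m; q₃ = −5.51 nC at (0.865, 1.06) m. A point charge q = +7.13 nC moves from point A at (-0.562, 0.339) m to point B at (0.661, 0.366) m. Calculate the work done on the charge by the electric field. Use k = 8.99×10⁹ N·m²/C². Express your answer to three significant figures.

1.19×10⁻⁶ J

The work done by the electric force is W_field = −ΔU = −q(V_B − V_A) = q(V_A − V_B).
At A: distances to the source charges are 0.697 m, 0.217 m, 1.60 m; V_A = Σ kqᵢ/rᵢ = 127 V.
At B: distances to the source charges are 1.55 m, 1.36 m, 0.723 m; V_B = Σ kqᵢ/rᵢ = -39.4 V.
ΔV = V_B − V_A = -166 V.
W_field = −qΔV = −(7.13×10⁻⁹ C)(-166 V) = 1.19×10⁻⁶ J.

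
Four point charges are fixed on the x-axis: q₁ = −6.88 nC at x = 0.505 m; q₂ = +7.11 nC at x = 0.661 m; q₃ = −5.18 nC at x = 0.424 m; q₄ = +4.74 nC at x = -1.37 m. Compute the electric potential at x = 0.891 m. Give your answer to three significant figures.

36.8 V

Electric potential is a scalar, so the contributions from each charge add algebraically: V = Σ kqᵢ/rᵢ.
Distances from the field point to each charge: r₁ = 0.386 m, r₂ = 0.230 m, r₃ = 0.467 m, r₄ = 2.26 m.
V = k[(-6.88×10⁻⁹)/(0.386) + (7.11×10⁻⁹)/(0.230) + (-5.18×10⁻⁹)/(0.467) + (4.74×10⁻⁹)/(2.26)] = 36.8 V.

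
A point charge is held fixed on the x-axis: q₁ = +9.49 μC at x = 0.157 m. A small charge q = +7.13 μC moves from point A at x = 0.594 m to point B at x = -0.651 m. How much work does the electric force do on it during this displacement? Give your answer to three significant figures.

The work done by the electric force is W_field = −ΔU = −q(V_B − V_A) = q(V_A − V_B).
At A: distance to the source charge is 0.437 m; V_A = kq₁/r = 1.95×10⁵ V.
At B: distance to the source charge is 0.808 m; V_B = kq₁/r = 1.06×10⁵ V.
ΔV = V_B − V_A = -8.96×10⁴ V.
W_field = −qΔV = −(7.13×10⁻⁶ C)(-8.96×10⁴ V) = 0.639 J.

0.639 J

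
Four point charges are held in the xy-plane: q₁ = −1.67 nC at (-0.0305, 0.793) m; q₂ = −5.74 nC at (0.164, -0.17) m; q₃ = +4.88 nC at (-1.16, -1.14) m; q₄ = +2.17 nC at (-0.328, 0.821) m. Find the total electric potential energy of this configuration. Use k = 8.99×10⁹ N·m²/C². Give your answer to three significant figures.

The work to assemble the configuration equals its total potential energy, U = Σ kqᵢqⱼ/rᵢⱼ over all pairs.
Pair separations: r₁₂ = 0.982 m, r₁₃ = 2.24 m, r₁₄ = 0.299 m, r₂₃ = 1.64 m, r₂₄ = 1.11 m, r₃₄ = 2.13 m.
Summing all 6 pair terms gives U = -2.64×10⁻⁷ J.

-2.64×10⁻⁷ J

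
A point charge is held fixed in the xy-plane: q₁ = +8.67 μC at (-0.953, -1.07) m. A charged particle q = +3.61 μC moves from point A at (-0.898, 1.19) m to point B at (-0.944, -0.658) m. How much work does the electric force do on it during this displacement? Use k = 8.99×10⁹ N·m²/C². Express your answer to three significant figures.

The work done by the electric force is W_field = −ΔU = −q(V_B − V_A) = q(V_A − V_B).
At A: distance to the source charge is 2.26 m; V_A = kq₁/r = 3.45×10⁴ V.
At B: distance to the source charge is 0.412 m; V_B = kq₁/r = 1.89×10⁵ V.
ΔV = V_B − V_A = 1.55×10⁵ V.
W_field = −qΔV = −(3.61×10⁻⁶ C)(1.55×10⁵ V) = -0.558 J.

-0.558 J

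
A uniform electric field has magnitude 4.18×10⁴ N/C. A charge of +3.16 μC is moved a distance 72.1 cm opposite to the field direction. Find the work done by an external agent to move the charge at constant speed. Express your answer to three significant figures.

0.0952 J

The potential change for a displacement 72.1 cm opposite to the field direction is ΔV = +Ed = 3.01×10⁴ V.
W_ext = qΔV = 0.0952 J.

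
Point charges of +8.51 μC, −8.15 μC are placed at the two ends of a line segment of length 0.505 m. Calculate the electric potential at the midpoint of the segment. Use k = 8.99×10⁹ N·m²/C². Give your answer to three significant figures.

1.28×10⁴ V

Electric potential is a scalar, so the contributions from each charge add algebraically: V = Σ kqᵢ/rᵢ.
Each charge is 0.253 m from the midpoint.
V = k[(8.51×10⁻⁶)/(0.253) + (-8.15×10⁻⁶)/(0.253)] = 1.28×10⁴ V.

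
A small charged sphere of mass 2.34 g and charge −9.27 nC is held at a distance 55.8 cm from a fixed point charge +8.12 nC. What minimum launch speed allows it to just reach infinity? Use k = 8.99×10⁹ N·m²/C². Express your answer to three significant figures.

To just escape, total mechanical energy must reach zero at infinity: ½mv²_min + U = 0, so ½mv²_min = −U = |kQq|/r.
|U| = |kQq|/r = (8.99×10⁹ N·m²/C²)(8.12×10⁻⁹)(9.27×10⁻⁹)/(0.558) = 1.21×10⁻⁶ J.
v_min = √(2|U|/m) = √(2·1.21×10⁻⁶/2.34×10⁻³) = 0.0322 m/s.

0.0322 m/s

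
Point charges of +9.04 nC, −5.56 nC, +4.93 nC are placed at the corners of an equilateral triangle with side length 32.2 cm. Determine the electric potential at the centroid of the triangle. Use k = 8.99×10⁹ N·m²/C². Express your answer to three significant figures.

The total potential is the scalar sum of each charge's contribution, V = Σ kqᵢ/rᵢ.
The distance from each vertex to the centroid is a/√3 = 0.186 m.
V = k[(9.04×10⁻⁹)/(0.186) + (-5.56×10⁻⁹)/(0.186) + (4.93×10⁻⁹)/(0.186)] = 407 V.

407 V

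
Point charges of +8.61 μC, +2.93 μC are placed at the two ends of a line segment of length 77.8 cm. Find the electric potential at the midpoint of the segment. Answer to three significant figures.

2.67×10⁵ V

The total potential is the scalar sum of each charge's contribution, V = Σ kqᵢ/rᵢ.
Each charge is 0.389 m from the midpoint.
V = k[(8.61×10⁻⁶)/(0.389) + (2.93×10⁻⁶)/(0.389)] = 2.67×10⁵ V.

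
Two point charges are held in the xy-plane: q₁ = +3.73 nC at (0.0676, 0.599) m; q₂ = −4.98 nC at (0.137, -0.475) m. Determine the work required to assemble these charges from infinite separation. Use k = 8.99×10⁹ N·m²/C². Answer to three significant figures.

-1.55×10⁻⁷ J

The assembly work is the sum of pairwise potential energies, U = Σ_{i<j} kqᵢqⱼ/rᵢⱼ.
Pair separations: r₁₂ = 1.08 m.
U = (-1.55×10⁻⁷) = -1.55×10⁻⁷ J.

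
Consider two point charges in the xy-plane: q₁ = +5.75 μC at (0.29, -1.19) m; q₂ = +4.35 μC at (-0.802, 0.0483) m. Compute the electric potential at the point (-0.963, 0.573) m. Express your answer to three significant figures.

Electric potential is a scalar, so the contributions from each charge add algebraically: V = Σ kqᵢ/rᵢ.
Distances from the field point to each charge: r₁ = 2.16 m, r₂ = 0.549 m.
V = k[(5.75×10⁻⁶)/(2.16) + (4.35×10⁻⁶)/(0.549)] = 9.52×10⁴ V.

9.52×10⁴ V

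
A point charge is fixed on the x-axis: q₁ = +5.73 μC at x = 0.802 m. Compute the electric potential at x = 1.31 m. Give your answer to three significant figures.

The total potential is the scalar sum of each charge's contribution, V = Σ kqᵢ/rᵢ.
V = k[(5.73×10⁻⁶)/(0.508)] = 1.01×10⁵ V.

1.01×10⁵ V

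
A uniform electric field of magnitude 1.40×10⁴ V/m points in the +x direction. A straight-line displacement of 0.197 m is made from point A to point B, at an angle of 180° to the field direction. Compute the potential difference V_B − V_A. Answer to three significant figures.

Only the component of displacement along E changes the potential: ΔV = −E·d·cosθ.
ΔV = −(1.40×10⁴ V/m)(0.197 m)cos180° = 2760 V.

2760 V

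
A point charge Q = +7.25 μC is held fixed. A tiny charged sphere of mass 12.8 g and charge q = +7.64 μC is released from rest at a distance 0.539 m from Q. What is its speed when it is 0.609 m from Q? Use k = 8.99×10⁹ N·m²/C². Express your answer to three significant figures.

Only the electrostatic force acts, so mechanical energy is conserved: ½mv² = U₁ − U₂ = kQq(1/r₁ − 1/r₂).
U₁ − U₂ = (8.99×10⁹ N·m²/C²)(7.25×10⁻⁶ C)(7.64×10⁻⁶ C)(1/0.539 − 1/0.609) = 0.106 J.
v = √(2·0.106/0.0128) = 4.07 m/s.

4.07 m/s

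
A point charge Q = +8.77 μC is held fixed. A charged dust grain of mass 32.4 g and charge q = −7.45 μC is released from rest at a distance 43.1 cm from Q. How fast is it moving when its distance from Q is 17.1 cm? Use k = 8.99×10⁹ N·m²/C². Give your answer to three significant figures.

Only the electrostatic force acts, so mechanical energy is conserved: ½mv² = U₁ − U₂ = kQq(1/r₁ − 1/r₂).
U₁ − U₂ = (8.99×10⁹ N·m²/C²)(8.77×10⁻⁶ C)(-7.45×10⁻⁶ C)(1/0.431 − 1/0.171) = 2.07 J.
v = √(2·2.07/0.0324) = 11.3 m/s.

11.3 m/s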